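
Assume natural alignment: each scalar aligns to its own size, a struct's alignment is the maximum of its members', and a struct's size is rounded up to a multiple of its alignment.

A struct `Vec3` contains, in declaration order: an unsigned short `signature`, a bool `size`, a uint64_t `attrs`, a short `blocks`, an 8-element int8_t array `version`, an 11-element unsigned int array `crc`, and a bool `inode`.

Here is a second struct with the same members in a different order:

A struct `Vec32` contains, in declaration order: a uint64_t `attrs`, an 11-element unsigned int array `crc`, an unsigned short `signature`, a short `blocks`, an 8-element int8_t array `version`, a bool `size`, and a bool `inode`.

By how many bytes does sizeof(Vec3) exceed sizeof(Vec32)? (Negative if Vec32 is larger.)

@0: signature [2B, align 2] → 2
@2: size [1B, align 1] → 3
+5 pad (align 8)
@8: attrs [8B, align 8] → 16
@16: blocks [2B, align 2] → 18
@18: version [8B, align 1] → 26
+2 pad (align 4)
@28: crc [44B, align 4] → 72
@72: inode [1B, align 1] → 73
+7 tail pad (align 8)
size 80, align 8
— Vec32 —
@0: attrs [8B, align 8] → 8
@8: crc [44B, align 4] → 52
@52: signature [2B, align 2] → 54
@54: blocks [2B, align 2] → 56
@56: version [8B, align 1] → 64
@64: size [1B, align 1] → 65
@65: inode [1B, align 1] → 66
+6 tail pad (align 8)
size 72, align 8
80 − 72 = 8

8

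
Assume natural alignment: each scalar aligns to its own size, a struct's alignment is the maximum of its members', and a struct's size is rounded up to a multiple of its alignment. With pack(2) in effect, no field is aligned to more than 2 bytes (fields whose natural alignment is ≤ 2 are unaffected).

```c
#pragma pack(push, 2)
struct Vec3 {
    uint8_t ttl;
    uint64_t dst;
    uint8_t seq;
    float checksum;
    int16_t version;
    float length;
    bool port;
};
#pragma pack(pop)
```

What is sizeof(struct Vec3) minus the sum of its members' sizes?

0..1  ttl  (1B, 1-aligned)
1..2  -- padding (1B)
2..10  dst  (8B, 2-aligned)
10..11  seq  (1B, 1-aligned)
11..12  -- padding (1B)
12..16  checksum  (4B, 2-aligned)
16..18  version  (2B, 2-aligned)
18..22  length  (4B, 2-aligned)
22..23  port  (1B, 1-aligned)
23..24  -- tail padding (1B)
sizeof = 24, alignof = 2
data bytes 21, size 24 → padding 3

3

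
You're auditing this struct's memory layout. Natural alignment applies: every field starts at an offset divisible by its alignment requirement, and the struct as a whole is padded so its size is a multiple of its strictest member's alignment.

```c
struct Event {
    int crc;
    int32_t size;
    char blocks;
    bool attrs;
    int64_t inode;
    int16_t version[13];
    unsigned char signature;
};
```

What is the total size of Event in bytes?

crc at 0 (size 4, align 4) → ends 4
size at 4 (size 4, align 4) → ends 8
blocks at 8 (size 1, align 1) → ends 9
attrs at 9 (size 1, align 1) → ends 10
pad 6 to align 8 for inode
inode at 16 (size 8, align 8) → ends 24
version at 24 (size 26, align 2) → ends 50
signature at 50 (size 1, align 1) → ends 51
tail pad 5 to reach multiple of 8
total 56 bytes, alignment 8

56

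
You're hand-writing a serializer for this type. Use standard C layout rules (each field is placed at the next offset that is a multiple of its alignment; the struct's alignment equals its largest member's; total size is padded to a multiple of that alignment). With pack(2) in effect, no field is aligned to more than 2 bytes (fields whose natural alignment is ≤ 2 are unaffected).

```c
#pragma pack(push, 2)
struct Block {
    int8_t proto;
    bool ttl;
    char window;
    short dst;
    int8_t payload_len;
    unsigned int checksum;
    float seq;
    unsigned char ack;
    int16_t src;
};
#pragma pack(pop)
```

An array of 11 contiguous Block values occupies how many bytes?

220

0..1  proto  (1B, 1-aligned)
1..2  ttl  (1B, 1-aligned)
2..3  window  (1B, 1-aligned)
3..4  -- padding (1B)
4..6  dst  (2B, 2-aligned)
6..7  payload_len  (1B, 1-aligned)
7..8  -- padding (1B)
8..12  checksum  (4B, 2-aligned)
12..16  seq  (4B, 2-aligned)
16..17  ack  (1B, 1-aligned)
17..18  -- padding (1B)
18..20  src  (2B, 2-aligned)
sizeof = 20, alignof = 2
array of 11: 11 × 20 = 220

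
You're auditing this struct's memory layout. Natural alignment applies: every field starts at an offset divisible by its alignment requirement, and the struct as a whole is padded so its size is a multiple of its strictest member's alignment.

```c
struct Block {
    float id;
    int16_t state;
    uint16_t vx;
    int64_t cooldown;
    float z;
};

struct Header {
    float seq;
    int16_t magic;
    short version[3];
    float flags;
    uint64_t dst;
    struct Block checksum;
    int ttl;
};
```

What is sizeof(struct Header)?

56

Block: @0: id [4B, align 4] → 4; @4: state [2B, align 2] → 6; @6: vx [2B, align 2] → 8; @8: cooldown [8B, align 8] → 16; @16: z [4B, align 4] → 20; +4 tail pad (align 8); size 24, align 8
@0: seq [4B, align 4] → 4
@4: magic [2B, align 2] → 6
@6: version [6B, align 2] → 12
@12: flags [4B, align 4] → 16
@16: dst [8B, align 8] → 24
@24: checksum [24B, align 8] → 48
@48: ttl [4B, align 4] → 52
+4 tail pad (align 8)
size 56, align 8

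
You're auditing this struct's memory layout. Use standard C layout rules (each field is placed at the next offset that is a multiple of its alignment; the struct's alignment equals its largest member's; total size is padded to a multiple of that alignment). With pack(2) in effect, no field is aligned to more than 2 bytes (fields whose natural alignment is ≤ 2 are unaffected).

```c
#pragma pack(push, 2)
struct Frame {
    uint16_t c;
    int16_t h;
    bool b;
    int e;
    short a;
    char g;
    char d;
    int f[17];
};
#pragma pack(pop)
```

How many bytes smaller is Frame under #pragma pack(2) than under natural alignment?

natural layout:
  0..2  c  (2B, 2-aligned)
  2..4  h  (2B, 2-aligned)
  4..5  b  (1B, 1-aligned)
  5..8  -- padding (3B)
  8..12  e  (4B, 4-aligned)
  12..14  a  (2B, 2-aligned)
  14..15  g  (1B, 1-aligned)
  15..16  d  (1B, 1-aligned)
  16..84  f  (68B, 4-aligned)
  sizeof = 84, alignof = 4
packed(2) layout:
  0..2  c  (2B, 2-aligned)
  2..4  h  (2B, 2-aligned)
  4..5  b  (1B, 1-aligned)
  5..6  -- padding (1B)
  6..10  e  (4B, 2-aligned)
  10..12  a  (2B, 2-aligned)
  12..13  g  (1B, 1-aligned)
  13..14  d  (1B, 1-aligned)
  14..82  f  (68B, 2-aligned)
  sizeof = 82, alignof = 2
84 − 82 = 2

2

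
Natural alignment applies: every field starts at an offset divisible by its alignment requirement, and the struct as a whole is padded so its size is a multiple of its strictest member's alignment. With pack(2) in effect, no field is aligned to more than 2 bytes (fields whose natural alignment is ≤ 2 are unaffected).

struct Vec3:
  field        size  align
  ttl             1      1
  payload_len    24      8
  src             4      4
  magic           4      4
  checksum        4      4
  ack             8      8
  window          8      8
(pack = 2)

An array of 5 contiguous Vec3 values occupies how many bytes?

ttl at 0 (size 1, align 1) → ends 1
pad 1 to align 2 for payload_len
payload_len at 2 (size 24, align 2) → ends 26
src at 26 (size 4, align 2) → ends 30
magic at 30 (size 4, align 2) → ends 34
checksum at 34 (size 4, align 2) → ends 38
ack at 38 (size 8, align 2) → ends 46
window at 46 (size 8, align 2) → ends 54
total 54 bytes, alignment 2
array of 5: 5 × 54 = 270

270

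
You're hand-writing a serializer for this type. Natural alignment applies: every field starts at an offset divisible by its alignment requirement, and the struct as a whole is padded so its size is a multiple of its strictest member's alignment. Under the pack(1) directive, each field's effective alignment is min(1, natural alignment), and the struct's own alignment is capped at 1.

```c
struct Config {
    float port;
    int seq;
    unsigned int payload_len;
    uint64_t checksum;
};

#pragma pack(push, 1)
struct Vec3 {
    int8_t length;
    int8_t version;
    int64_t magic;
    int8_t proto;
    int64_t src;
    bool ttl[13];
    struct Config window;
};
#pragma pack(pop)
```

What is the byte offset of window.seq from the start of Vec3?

Config: 0..4  port  (4B, 4-aligned); 4..8  seq  (4B, 4-aligned); 8..12  payload_len  (4B, 4-aligned); 12..16  -- padding (4B); 16..24  checksum  (8B, 8-aligned); sizeof = 24, alignof = 8
0..1  length  (1B, 1-aligned)
1..2  version  (1B, 1-aligned)
2..10  magic  (8B, 1-aligned)
10..11  proto  (1B, 1-aligned)
11..19  src  (8B, 1-aligned)
19..32  ttl  (13B, 1-aligned)
32..56  window  (24B, 1-aligned)
within Config: seq at 4
32 + 4 = 36

36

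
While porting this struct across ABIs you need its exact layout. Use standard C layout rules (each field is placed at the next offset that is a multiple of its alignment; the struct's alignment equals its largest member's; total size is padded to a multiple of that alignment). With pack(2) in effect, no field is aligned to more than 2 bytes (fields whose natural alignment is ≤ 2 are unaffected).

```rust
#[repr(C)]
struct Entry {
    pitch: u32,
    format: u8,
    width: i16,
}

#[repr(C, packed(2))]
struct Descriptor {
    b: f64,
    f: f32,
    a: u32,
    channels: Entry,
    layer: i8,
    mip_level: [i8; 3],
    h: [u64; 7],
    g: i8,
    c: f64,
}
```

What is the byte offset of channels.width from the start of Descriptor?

22

Entry: 0..4  pitch  (4B, 4-aligned); 4..5  format  (1B, 1-aligned); 5..6  -- padding (1B); 6..8  width  (2B, 2-aligned); sizeof = 8, alignof = 4
0..8  b  (8B, 2-aligned)
8..12  f  (4B, 2-aligned)
12..16  a  (4B, 2-aligned)
16..24  channels  (8B, 2-aligned)
within Entry: width at 6
16 + 6 = 22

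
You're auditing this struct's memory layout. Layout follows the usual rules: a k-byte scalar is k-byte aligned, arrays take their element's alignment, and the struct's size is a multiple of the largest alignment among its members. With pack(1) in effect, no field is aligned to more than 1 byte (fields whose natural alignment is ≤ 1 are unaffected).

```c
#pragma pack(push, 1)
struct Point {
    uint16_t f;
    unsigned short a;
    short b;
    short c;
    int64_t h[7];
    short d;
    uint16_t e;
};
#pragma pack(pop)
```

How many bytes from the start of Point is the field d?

64

0..2  f  (2B, 1-aligned)
2..4  a  (2B, 1-aligned)
4..6  b  (2B, 1-aligned)
6..8  c  (2B, 1-aligned)
8..64  h  (56B, 1-aligned)
64..66  d  (2B, 1-aligned)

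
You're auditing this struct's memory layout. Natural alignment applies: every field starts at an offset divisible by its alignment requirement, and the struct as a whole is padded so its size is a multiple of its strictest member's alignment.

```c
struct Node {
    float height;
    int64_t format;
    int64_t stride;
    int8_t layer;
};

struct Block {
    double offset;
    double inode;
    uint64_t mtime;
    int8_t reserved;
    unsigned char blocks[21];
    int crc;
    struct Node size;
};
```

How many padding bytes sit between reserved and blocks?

Node: 0..4  height  (4B, 4-aligned); 4..8  -- padding (4B); 8..16  format  (8B, 8-aligned); 16..24  stride  (8B, 8-aligned); 24..25  layer  (1B, 1-aligned); 25..32  -- tail padding (7B); sizeof = 32, alignof = 8
0..8  offset  (8B, 8-aligned)
8..16  inode  (8B, 8-aligned)
16..24  mtime  (8B, 8-aligned)
24..25  reserved  (1B, 1-aligned)
25..46  blocks  (21B, 1-aligned)

0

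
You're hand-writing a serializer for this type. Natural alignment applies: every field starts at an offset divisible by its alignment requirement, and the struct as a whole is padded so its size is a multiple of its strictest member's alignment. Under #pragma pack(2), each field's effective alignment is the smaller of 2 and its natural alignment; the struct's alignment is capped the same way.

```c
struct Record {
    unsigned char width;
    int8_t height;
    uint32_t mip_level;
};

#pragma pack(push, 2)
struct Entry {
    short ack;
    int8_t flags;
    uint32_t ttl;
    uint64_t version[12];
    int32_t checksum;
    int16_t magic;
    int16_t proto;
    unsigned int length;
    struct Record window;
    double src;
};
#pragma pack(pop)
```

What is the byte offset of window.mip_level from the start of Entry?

Record: @0: width [1B, align 1] → 1; @1: height [1B, align 1] → 2; +2 pad (align 4); @4: mip_level [4B, align 4] → 8; size 8, align 4
@0: ack [2B, align 2] → 2
@2: flags [1B, align 1] → 3
+1 pad (align 2)
@4: ttl [4B, align 2] → 8
@8: version [96B, align 2] → 104
@104: checksum [4B, align 2] → 108
@108: magic [2B, align 2] → 110
@110: proto [2B, align 2] → 112
@112: length [4B, align 2] → 116
@116: window [8B, align 2] → 124
within Record: mip_level at 4
116 + 4 = 120

120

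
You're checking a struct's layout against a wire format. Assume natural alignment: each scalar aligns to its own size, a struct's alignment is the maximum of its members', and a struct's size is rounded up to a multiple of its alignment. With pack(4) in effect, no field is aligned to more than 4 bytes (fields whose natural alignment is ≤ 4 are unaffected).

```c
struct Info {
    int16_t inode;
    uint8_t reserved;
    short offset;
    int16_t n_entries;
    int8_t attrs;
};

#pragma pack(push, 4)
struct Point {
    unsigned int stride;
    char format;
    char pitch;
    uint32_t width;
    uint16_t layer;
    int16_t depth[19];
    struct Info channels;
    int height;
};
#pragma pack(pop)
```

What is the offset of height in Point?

64

Info: inode at 0 (size 2, align 2) → ends 2; reserved at 2 (size 1, align 1) → ends 3; pad 1 to align 2 for offset; offset at 4 (size 2, align 2) → ends 6; n_entries at 6 (size 2, align 2) → ends 8; attrs at 8 (size 1, align 1) → ends 9; tail pad 1 to reach multiple of 2; total 10 bytes, alignment 2
stride at 0 (size 4, align 4) → ends 4
format at 4 (size 1, align 1) → ends 5
pitch at 5 (size 1, align 1) → ends 6
pad 2 to align 4 for width
width at 8 (size 4, align 4) → ends 12
layer at 12 (size 2, align 2) → ends 14
depth at 14 (size 38, align 2) → ends 52
channels at 52 (size 10, align 2) → ends 62
pad 2 to align 4 for height
height at 64 (size 4, align 4) → ends 68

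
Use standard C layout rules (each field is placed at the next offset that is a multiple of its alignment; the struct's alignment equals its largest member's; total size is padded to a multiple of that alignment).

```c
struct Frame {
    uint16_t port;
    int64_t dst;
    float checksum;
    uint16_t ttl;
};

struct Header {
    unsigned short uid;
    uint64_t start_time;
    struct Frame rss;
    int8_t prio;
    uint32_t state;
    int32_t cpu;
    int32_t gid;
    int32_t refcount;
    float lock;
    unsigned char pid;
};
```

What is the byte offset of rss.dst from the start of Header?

24

Frame: 0..2  port  (2B, 2-aligned); 2..8  -- padding (6B); 8..16  dst  (8B, 8-aligned); 16..20  checksum  (4B, 4-aligned); 20..22  ttl  (2B, 2-aligned); 22..24  -- tail padding (2B); sizeof = 24, alignof = 8
0..2  uid  (2B, 2-aligned)
2..8  -- padding (6B)
8..16  start_time  (8B, 8-aligned)
16..40  rss  (24B, 8-aligned)
within Frame: dst at 8
16 + 8 = 24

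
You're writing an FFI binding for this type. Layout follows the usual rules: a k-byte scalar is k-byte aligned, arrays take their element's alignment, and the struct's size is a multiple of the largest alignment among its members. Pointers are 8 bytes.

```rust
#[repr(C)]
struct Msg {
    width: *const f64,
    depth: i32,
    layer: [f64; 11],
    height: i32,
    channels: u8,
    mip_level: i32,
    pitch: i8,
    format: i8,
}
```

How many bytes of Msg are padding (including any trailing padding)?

width at 0 (size 8, align 8) → ends 8
depth at 8 (size 4, align 4) → ends 12
pad 4 to align 8 for layer
layer at 16 (size 88, align 8) → ends 104
height at 104 (size 4, align 4) → ends 108
channels at 108 (size 1, align 1) → ends 109
pad 3 to align 4 for mip_level
mip_level at 112 (size 4, align 4) → ends 116
pitch at 116 (size 1, align 1) → ends 117
format at 117 (size 1, align 1) → ends 118
tail pad 2 to reach multiple of 8
total 120 bytes, alignment 8
data bytes 111, size 120 → padding 9

9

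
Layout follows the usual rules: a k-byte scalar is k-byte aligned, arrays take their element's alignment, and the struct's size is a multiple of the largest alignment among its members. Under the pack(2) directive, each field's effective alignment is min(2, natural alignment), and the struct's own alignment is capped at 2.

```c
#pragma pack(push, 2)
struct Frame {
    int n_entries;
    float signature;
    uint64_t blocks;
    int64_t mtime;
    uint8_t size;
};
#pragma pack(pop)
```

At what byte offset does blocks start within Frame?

0..4  n_entries  (4B, 2-aligned)
4..8  signature  (4B, 2-aligned)
8..16  blocks  (8B, 2-aligned)

8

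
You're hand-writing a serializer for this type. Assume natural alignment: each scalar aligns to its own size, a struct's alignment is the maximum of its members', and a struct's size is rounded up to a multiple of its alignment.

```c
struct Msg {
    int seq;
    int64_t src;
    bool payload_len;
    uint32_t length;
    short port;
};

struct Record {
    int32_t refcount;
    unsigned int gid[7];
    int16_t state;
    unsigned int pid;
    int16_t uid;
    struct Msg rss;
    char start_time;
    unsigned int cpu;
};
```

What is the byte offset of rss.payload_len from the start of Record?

Msg: seq at 0 (size 4, align 4) → ends 4; pad 4 to align 8 for src; src at 8 (size 8, align 8) → ends 16; payload_len at 16 (size 1, align 1) → ends 17; pad 3 to align 4 for length; length at 20 (size 4, align 4) → ends 24; port at 24 (size 2, align 2) → ends 26; tail pad 6 to reach multiple of 8; total 32 bytes, alignment 8
refcount at 0 (size 4, align 4) → ends 4
gid at 4 (size 28, align 4) → ends 32
state at 32 (size 2, align 2) → ends 34
pad 2 to align 4 for pid
pid at 36 (size 4, align 4) → ends 40
uid at 40 (size 2, align 2) → ends 42
pad 6 to align 8 for rss
rss at 48 (size 32, align 8) → ends 80
within Msg: payload_len at 16
48 + 16 = 64

64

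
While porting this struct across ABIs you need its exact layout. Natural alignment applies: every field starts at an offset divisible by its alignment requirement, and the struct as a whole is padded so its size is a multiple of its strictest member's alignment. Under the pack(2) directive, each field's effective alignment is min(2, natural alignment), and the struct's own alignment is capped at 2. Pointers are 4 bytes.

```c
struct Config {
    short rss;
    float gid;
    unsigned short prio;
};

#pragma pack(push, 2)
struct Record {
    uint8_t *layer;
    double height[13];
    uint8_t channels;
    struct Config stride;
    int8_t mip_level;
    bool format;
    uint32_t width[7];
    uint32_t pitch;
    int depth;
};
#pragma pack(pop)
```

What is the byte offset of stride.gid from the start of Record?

114

Config: 0..2  rss  (2B, 2-aligned); 2..4  -- padding (2B); 4..8  gid  (4B, 4-aligned); 8..10  prio  (2B, 2-aligned); 10..12  -- tail padding (2B); sizeof = 12, alignof = 4
0..4  layer  (4B, 2-aligned)
4..108  height  (104B, 2-aligned)
108..109  channels  (1B, 1-aligned)
109..110  -- padding (1B)
110..122  stride  (12B, 2-aligned)
within Config: gid at 4
110 + 4 = 114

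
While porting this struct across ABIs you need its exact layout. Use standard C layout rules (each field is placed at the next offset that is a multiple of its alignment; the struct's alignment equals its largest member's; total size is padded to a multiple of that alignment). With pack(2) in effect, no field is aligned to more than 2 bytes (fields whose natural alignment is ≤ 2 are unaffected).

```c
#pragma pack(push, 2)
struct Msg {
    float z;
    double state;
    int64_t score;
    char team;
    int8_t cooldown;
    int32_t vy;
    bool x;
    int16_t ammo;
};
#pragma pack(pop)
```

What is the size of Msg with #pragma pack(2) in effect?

30

z at 0 (size 4, align 2) → ends 4
state at 4 (size 8, align 2) → ends 12
score at 12 (size 8, align 2) → ends 20
team at 20 (size 1, align 1) → ends 21
cooldown at 21 (size 1, align 1) → ends 22
vy at 22 (size 4, align 2) → ends 26
x at 26 (size 1, align 1) → ends 27
pad 1 to align 2 for ammo
ammo at 28 (size 2, align 2) → ends 30
total 30 bytes, alignment 2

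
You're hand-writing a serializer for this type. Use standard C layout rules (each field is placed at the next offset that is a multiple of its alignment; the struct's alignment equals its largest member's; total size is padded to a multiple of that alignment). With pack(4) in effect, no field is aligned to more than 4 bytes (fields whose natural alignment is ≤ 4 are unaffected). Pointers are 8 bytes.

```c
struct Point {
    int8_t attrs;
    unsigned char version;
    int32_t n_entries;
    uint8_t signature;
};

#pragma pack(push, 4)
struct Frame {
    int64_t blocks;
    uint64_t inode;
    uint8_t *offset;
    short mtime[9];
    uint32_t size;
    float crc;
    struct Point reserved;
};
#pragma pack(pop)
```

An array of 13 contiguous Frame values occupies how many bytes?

Point: 0..1  attrs  (1B, 1-aligned); 1..2  version  (1B, 1-aligned); 2..4  -- padding (2B); 4..8  n_entries  (4B, 4-aligned); 8..9  signature  (1B, 1-aligned); 9..12  -- tail padding (3B); sizeof = 12, alignof = 4
0..8  blocks  (8B, 4-aligned)
8..16  inode  (8B, 4-aligned)
16..24  offset  (8B, 4-aligned)
24..42  mtime  (18B, 2-aligned)
42..44  -- padding (2B)
44..48  size  (4B, 4-aligned)
48..52  crc  (4B, 4-aligned)
52..64  reserved  (12B, 4-aligned)
sizeof = 64, alignof = 4
array of 13: 13 × 64 = 832

832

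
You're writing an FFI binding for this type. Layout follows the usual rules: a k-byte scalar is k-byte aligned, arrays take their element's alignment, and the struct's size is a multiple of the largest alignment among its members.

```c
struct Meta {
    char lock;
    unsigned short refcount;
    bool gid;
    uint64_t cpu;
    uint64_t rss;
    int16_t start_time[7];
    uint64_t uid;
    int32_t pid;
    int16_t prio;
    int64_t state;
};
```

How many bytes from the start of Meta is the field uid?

0..1  lock  (1B, 1-aligned)
1..2  -- padding (1B)
2..4  refcount  (2B, 2-aligned)
4..5  gid  (1B, 1-aligned)
5..8  -- padding (3B)
8..16  cpu  (8B, 8-aligned)
16..24  rss  (8B, 8-aligned)
24..38  start_time  (14B, 2-aligned)
38..40  -- padding (2B)
40..48  uid  (8B, 8-aligned)

40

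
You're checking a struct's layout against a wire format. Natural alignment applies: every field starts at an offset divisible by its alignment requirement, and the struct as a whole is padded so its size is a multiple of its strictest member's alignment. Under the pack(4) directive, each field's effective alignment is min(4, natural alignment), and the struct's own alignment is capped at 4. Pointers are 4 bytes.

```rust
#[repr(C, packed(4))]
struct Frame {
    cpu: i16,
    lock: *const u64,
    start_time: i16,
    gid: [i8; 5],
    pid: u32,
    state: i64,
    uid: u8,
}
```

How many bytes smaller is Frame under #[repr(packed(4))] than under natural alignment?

natural layout:
  0..2  cpu  (2B, 2-aligned)
  2..4  -- padding (2B)
  4..8  lock  (4B, 4-aligned)
  8..10  start_time  (2B, 2-aligned)
  10..15  gid  (5B, 1-aligned)
  15..16  -- padding (1B)
  16..20  pid  (4B, 4-aligned)
  20..24  -- padding (4B)
  24..32  state  (8B, 8-aligned)
  32..33  uid  (1B, 1-aligned)
  33..40  -- tail padding (7B)
  sizeof = 40, alignof = 8
packed(4) layout:
  0..2  cpu  (2B, 2-aligned)
  2..4  -- padding (2B)
  4..8  lock  (4B, 4-aligned)
  8..10  start_time  (2B, 2-aligned)
  10..15  gid  (5B, 1-aligned)
  15..16  -- padding (1B)
  16..20  pid  (4B, 4-aligned)
  20..28  state  (8B, 4-aligned)
  28..29  uid  (1B, 1-aligned)
  29..32  -- tail padding (3B)
  sizeof = 32, alignof = 4
40 − 32 = 8

8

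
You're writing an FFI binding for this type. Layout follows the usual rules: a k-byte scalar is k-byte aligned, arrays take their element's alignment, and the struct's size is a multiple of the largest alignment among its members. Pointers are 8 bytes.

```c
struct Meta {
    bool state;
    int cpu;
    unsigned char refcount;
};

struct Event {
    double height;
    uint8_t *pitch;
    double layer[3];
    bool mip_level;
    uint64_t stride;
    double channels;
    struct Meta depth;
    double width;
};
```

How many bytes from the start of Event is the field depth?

Meta: state at 0 (size 1, align 1) → ends 1; pad 3 to align 4 for cpu; cpu at 4 (size 4, align 4) → ends 8; refcount at 8 (size 1, align 1) → ends 9; tail pad 3 to reach multiple of 4; total 12 bytes, alignment 4
height at 0 (size 8, align 8) → ends 8
pitch at 8 (size 8, align 8) → ends 16
layer at 16 (size 24, align 8) → ends 40
mip_level at 40 (size 1, align 1) → ends 41
pad 7 to align 8 for stride
stride at 48 (size 8, align 8) → ends 56
channels at 56 (size 8, align 8) → ends 64
depth at 64 (size 12, align 4) → ends 76

64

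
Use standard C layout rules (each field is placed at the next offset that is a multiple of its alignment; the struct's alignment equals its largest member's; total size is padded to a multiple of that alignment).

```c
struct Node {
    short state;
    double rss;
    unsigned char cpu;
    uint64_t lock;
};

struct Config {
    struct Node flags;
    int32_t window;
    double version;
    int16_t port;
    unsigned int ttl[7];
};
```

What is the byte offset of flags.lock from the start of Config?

Node: @0: state [2B, align 2] → 2; +6 pad (align 8); @8: rss [8B, align 8] → 16; @16: cpu [1B, align 1] → 17; +7 pad (align 8); @24: lock [8B, align 8] → 32; size 32, align 8
@0: flags [32B, align 8] → 32
within Node: lock at 24
0 + 24 = 24

24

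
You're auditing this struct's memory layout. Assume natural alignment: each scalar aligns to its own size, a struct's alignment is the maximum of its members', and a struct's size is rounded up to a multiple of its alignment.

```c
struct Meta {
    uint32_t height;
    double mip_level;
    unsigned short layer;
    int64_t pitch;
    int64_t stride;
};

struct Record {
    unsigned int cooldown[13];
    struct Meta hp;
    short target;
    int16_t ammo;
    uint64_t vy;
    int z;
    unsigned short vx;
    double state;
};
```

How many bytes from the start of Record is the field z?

112

Meta: 0..4  height  (4B, 4-aligned); 4..8  -- padding (4B); 8..16  mip_level  (8B, 8-aligned); 16..18  layer  (2B, 2-aligned); 18..24  -- padding (6B); 24..32  pitch  (8B, 8-aligned); 32..40  stride  (8B, 8-aligned); sizeof = 40, alignof = 8
0..52  cooldown  (52B, 4-aligned)
52..56  -- padding (4B)
56..96  hp  (40B, 8-aligned)
96..98  target  (2B, 2-aligned)
98..100  ammo  (2B, 2-aligned)
100..104  -- padding (4B)
104..112  vy  (8B, 8-aligned)
112..116  z  (4B, 4-aligned)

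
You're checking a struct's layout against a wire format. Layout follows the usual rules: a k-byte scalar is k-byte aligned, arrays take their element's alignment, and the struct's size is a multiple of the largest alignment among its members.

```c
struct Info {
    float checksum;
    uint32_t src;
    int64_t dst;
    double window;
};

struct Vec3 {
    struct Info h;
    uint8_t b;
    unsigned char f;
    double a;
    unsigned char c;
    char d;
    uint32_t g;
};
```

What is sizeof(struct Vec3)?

Info: checksum at 0 (size 4, align 4) → ends 4; src at 4 (size 4, align 4) → ends 8; dst at 8 (size 8, align 8) → ends 16; window at 16 (size 8, align 8) → ends 24; total 24 bytes, alignment 8
h at 0 (size 24, align 8) → ends 24
b at 24 (size 1, align 1) → ends 25
f at 25 (size 1, align 1) → ends 26
pad 6 to align 8 for a
a at 32 (size 8, align 8) → ends 40
c at 40 (size 1, align 1) → ends 41
d at 41 (size 1, align 1) → ends 42
pad 2 to align 4 for g
g at 44 (size 4, align 4) → ends 48
total 48 bytes, alignment 8

48 bytes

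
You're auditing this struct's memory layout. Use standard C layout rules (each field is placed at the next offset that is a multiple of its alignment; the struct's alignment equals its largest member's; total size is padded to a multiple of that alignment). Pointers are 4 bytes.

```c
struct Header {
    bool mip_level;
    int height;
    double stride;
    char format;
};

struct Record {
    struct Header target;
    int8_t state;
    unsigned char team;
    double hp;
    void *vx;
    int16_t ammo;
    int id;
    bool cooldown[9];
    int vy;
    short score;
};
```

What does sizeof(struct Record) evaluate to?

Header: 0..1  mip_level  (1B, 1-aligned); 1..4  -- padding (3B); 4..8  height  (4B, 4-aligned); 8..16  stride  (8B, 8-aligned); 16..17  format  (1B, 1-aligned); 17..24  -- tail padding (7B); sizeof = 24, alignof = 8
0..24  target  (24B, 8-aligned)
24..25  state  (1B, 1-aligned)
25..26  team  (1B, 1-aligned)
26..32  -- padding (6B)
32..40  hp  (8B, 8-aligned)
40..44  vx  (4B, 4-aligned)
44..46  ammo  (2B, 2-aligned)
46..48  -- padding (2B)
48..52  id  (4B, 4-aligned)
52..61  cooldown  (9B, 1-aligned)
61..64  -- padding (3B)
64..68  vy  (4B, 4-aligned)
68..70  score  (2B, 2-aligned)
70..72  -- tail padding (2B)
sizeof = 72, alignof = 8

72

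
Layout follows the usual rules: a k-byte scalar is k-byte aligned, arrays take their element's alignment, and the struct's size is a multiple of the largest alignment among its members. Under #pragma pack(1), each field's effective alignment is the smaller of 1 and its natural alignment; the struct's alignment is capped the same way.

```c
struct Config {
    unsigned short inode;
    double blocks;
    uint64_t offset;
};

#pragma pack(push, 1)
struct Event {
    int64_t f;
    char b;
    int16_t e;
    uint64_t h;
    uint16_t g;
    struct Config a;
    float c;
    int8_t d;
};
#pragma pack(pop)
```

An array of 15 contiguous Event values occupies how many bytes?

Config: 0..2  inode  (2B, 2-aligned); 2..8  -- padding (6B); 8..16  blocks  (8B, 8-aligned); 16..24  offset  (8B, 8-aligned); sizeof = 24, alignof = 8
0..8  f  (8B, 1-aligned)
8..9  b  (1B, 1-aligned)
9..11  e  (2B, 1-aligned)
11..19  h  (8B, 1-aligned)
19..21  g  (2B, 1-aligned)
21..45  a  (24B, 1-aligned)
45..49  c  (4B, 1-aligned)
49..50  d  (1B, 1-aligned)
sizeof = 50, alignof = 1
array of 15: 15 × 50 = 750

750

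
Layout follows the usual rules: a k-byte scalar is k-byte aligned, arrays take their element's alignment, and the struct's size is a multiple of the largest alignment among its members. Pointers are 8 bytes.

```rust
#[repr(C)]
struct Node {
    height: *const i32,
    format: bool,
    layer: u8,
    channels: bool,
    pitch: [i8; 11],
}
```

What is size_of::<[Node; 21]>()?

504

0..8  height  (8B, 8-aligned)
8..9  format  (1B, 1-aligned)
9..10  layer  (1B, 1-aligned)
10..11  channels  (1B, 1-aligned)
11..22  pitch  (11B, 1-aligned)
22..24  -- tail padding (2B)
sizeof = 24, alignof = 8
array of 21: 21 × 24 = 504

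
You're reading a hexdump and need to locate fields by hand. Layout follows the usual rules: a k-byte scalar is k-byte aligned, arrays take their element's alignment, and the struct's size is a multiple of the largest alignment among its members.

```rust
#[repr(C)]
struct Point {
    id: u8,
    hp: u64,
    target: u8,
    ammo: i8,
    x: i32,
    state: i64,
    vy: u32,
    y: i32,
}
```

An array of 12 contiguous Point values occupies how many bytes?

id at 0 (size 1, align 1) → ends 1
pad 7 to align 8 for hp
hp at 8 (size 8, align 8) → ends 16
target at 16 (size 1, align 1) → ends 17
ammo at 17 (size 1, align 1) → ends 18
pad 2 to align 4 for x
x at 20 (size 4, align 4) → ends 24
state at 24 (size 8, align 8) → ends 32
vy at 32 (size 4, align 4) → ends 36
y at 36 (size 4, align 4) → ends 40
total 40 bytes, alignment 8
array of 12: 12 × 40 = 480

480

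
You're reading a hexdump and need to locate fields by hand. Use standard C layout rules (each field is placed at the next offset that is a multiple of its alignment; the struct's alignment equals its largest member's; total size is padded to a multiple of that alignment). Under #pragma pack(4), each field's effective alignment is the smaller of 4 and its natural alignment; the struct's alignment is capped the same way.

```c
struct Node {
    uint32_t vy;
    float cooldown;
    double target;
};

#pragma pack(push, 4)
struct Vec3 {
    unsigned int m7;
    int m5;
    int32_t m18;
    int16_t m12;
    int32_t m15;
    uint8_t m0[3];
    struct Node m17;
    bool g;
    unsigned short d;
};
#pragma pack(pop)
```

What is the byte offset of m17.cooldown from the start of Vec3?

28

Node: @0: vy [4B, align 4] → 4; @4: cooldown [4B, align 4] → 8; @8: target [8B, align 8] → 16; size 16, align 8
@0: m7 [4B, align 4] → 4
@4: m5 [4B, align 4] → 8
@8: m18 [4B, align 4] → 12
@12: m12 [2B, align 2] → 14
+2 pad (align 4)
@16: m15 [4B, align 4] → 20
@20: m0 [3B, align 1] → 23
+1 pad (align 4)
@24: m17 [16B, align 4] → 40
within Node: cooldown at 4
24 + 4 = 28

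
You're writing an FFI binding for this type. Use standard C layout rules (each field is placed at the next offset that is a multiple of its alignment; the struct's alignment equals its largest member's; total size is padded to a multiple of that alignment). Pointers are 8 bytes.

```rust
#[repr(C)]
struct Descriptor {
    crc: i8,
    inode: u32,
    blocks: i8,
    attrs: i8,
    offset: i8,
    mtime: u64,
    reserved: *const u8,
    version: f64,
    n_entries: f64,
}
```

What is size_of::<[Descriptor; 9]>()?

0..1  crc  (1B, 1-aligned)
1..4  -- padding (3B)
4..8  inode  (4B, 4-aligned)
8..9  blocks  (1B, 1-aligned)
9..10  attrs  (1B, 1-aligned)
10..11  offset  (1B, 1-aligned)
11..16  -- padding (5B)
16..24  mtime  (8B, 8-aligned)
24..32  reserved  (8B, 8-aligned)
32..40  version  (8B, 8-aligned)
40..48  n_entries  (8B, 8-aligned)
sizeof = 48, alignof = 8
array of 9: 9 × 48 = 432

432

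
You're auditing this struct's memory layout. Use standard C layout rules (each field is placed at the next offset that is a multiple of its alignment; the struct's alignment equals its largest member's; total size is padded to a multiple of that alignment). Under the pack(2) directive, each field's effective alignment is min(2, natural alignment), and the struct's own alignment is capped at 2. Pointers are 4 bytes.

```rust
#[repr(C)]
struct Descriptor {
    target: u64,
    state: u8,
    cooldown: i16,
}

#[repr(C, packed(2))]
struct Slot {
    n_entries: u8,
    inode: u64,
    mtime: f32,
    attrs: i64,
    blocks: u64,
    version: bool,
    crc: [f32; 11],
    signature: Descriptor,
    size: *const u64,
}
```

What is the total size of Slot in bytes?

96

Descriptor: 0..8  target  (8B, 8-aligned); 8..9  state  (1B, 1-aligned); 9..10  -- padding (1B); 10..12  cooldown  (2B, 2-aligned); 12..16  -- tail padding (4B); sizeof = 16, alignof = 8
0..1  n_entries  (1B, 1-aligned)
1..2  -- padding (1B)
2..10  inode  (8B, 2-aligned)
10..14  mtime  (4B, 2-aligned)
14..22  attrs  (8B, 2-aligned)
22..30  blocks  (8B, 2-aligned)
30..31  version  (1B, 1-aligned)
31..32  -- padding (1B)
32..76  crc  (44B, 2-aligned)
76..92  signature  (16B, 2-aligned)
92..96  size  (4B, 2-aligned)
sizeof = 96, alignof = 2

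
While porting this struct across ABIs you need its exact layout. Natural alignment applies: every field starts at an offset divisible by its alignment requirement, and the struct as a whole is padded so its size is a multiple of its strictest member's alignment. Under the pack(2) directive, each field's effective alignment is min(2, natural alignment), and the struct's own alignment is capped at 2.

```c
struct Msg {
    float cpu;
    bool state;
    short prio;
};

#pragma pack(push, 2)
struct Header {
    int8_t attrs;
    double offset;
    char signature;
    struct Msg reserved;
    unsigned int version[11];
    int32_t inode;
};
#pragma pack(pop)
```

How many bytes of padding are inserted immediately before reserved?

1

Msg: 0..4  cpu  (4B, 4-aligned); 4..5  state  (1B, 1-aligned); 5..6  -- padding (1B); 6..8  prio  (2B, 2-aligned); sizeof = 8, alignof = 4
0..1  attrs  (1B, 1-aligned)
1..2  -- padding (1B)
2..10  offset  (8B, 2-aligned)
10..11  signature  (1B, 1-aligned)
11..12  -- padding (1B)
12..20  reserved  (8B, 2-aligned)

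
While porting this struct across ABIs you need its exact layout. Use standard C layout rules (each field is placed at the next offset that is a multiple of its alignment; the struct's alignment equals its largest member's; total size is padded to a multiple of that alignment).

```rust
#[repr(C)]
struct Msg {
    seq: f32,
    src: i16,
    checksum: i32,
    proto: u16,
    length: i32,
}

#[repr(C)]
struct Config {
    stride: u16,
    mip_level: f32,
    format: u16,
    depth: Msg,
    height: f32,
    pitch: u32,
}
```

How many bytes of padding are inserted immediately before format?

0

Msg: 0..4  seq  (4B, 4-aligned); 4..6  src  (2B, 2-aligned); 6..8  -- padding (2B); 8..12  checksum  (4B, 4-aligned); 12..14  proto  (2B, 2-aligned); 14..16  -- padding (2B); 16..20  length  (4B, 4-aligned); sizeof = 20, alignof = 4
0..2  stride  (2B, 2-aligned)
2..4  -- padding (2B)
4..8  mip_level  (4B, 4-aligned)
8..10  format  (2B, 2-aligned)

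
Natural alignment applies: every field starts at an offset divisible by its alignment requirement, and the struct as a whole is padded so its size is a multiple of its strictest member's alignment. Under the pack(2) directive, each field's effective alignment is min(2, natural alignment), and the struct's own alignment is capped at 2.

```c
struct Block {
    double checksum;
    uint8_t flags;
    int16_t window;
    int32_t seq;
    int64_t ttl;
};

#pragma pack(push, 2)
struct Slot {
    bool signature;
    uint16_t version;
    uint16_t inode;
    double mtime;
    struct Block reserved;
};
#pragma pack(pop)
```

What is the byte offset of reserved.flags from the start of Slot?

Block: @0: checksum [8B, align 8] → 8; @8: flags [1B, align 1] → 9; +1 pad (align 2); @10: window [2B, align 2] → 12; @12: seq [4B, align 4] → 16; @16: ttl [8B, align 8] → 24; size 24, align 8
@0: signature [1B, align 1] → 1
+1 pad (align 2)
@2: version [2B, align 2] → 4
@4: inode [2B, align 2] → 6
@6: mtime [8B, align 2] → 14
@14: reserved [24B, align 2] → 38
within Block: flags at 8
14 + 8 = 22

22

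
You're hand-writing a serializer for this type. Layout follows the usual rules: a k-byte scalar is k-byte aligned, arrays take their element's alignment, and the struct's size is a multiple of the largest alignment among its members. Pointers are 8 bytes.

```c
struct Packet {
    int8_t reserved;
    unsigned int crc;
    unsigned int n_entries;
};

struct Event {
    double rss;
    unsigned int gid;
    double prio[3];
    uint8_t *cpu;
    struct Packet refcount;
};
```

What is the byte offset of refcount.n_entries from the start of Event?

Packet: reserved at 0 (size 1, align 1) → ends 1; pad 3 to align 4 for crc; crc at 4 (size 4, align 4) → ends 8; n_entries at 8 (size 4, align 4) → ends 12; total 12 bytes, alignment 4
rss at 0 (size 8, align 8) → ends 8
gid at 8 (size 4, align 4) → ends 12
pad 4 to align 8 for prio
prio at 16 (size 24, align 8) → ends 40
cpu at 40 (size 8, align 8) → ends 48
refcount at 48 (size 12, align 4) → ends 60
within Packet: n_entries at 8
48 + 8 = 56

56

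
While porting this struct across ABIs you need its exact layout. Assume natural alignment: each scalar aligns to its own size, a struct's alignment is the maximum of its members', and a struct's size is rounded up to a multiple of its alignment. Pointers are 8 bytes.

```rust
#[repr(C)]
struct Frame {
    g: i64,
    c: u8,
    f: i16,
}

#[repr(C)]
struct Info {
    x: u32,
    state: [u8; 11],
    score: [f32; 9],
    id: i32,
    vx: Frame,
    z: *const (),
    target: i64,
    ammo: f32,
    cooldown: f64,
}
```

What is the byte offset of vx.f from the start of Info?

Frame: 0..8  g  (8B, 8-aligned); 8..9  c  (1B, 1-aligned); 9..10  -- padding (1B); 10..12  f  (2B, 2-aligned); 12..16  -- tail padding (4B); sizeof = 16, alignof = 8
0..4  x  (4B, 4-aligned)
4..15  state  (11B, 1-aligned)
15..16  -- padding (1B)
16..52  score  (36B, 4-aligned)
52..56  id  (4B, 4-aligned)
56..72  vx  (16B, 8-aligned)
within Frame: f at 10
56 + 10 = 66

66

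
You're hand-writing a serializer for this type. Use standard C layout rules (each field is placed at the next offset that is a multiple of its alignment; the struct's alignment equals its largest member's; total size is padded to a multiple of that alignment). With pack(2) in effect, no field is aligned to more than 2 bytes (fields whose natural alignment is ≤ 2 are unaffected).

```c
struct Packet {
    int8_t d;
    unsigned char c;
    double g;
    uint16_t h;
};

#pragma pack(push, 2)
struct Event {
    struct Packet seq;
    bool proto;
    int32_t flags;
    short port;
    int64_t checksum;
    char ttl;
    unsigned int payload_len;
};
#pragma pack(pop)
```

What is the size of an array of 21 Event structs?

Packet: d at 0 (size 1, align 1) → ends 1; c at 1 (size 1, align 1) → ends 2; pad 6 to align 8 for g; g at 8 (size 8, align 8) → ends 16; h at 16 (size 2, align 2) → ends 18; tail pad 6 to reach multiple of 8; total 24 bytes, alignment 8
seq at 0 (size 24, align 2) → ends 24
proto at 24 (size 1, align 1) → ends 25
pad 1 to align 2 for flags
flags at 26 (size 4, align 2) → ends 30
port at 30 (size 2, align 2) → ends 32
checksum at 32 (size 8, align 2) → ends 40
ttl at 40 (size 1, align 1) → ends 41
pad 1 to align 2 for payload_len
payload_len at 42 (size 4, align 2) → ends 46
total 46 bytes, alignment 2
array of 21: 21 × 46 = 966

966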